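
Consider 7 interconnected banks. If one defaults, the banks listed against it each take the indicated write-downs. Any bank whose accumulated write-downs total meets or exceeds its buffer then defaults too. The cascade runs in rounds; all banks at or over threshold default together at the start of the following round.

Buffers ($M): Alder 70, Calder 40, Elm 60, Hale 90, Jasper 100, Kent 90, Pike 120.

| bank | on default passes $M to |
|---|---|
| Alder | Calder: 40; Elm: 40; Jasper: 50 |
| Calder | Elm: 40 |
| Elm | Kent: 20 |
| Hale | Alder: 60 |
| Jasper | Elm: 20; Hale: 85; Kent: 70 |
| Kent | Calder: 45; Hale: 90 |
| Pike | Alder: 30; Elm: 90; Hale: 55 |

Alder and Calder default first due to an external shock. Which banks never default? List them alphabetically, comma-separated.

Hale, Jasper, Kent, Pike

Round 1 — Alder, Calder default (initial).
  Elm: +40+40 → 80 ≥ 60
  Jasper: +50 → 50 < 100
Round 2 — Elm defaults.
  Kent: +20 → 20 < 90
No further defaults.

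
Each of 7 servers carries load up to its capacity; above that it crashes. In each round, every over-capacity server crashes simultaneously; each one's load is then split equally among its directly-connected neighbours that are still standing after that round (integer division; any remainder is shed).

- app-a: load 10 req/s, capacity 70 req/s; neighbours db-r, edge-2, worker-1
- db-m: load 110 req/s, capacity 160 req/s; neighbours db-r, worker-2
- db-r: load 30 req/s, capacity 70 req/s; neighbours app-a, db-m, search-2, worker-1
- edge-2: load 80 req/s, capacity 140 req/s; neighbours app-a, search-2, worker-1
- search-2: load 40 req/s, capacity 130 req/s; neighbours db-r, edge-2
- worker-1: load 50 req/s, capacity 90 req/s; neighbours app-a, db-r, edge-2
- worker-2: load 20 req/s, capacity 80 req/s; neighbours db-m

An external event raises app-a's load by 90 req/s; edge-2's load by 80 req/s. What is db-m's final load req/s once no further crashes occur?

Round 1 — app-a at 100 > 70; edge-2 at 160 > 140. app-a, edge-2 crash.
  app-a sheds 100 req/s to db-r, worker-1: 50 each.
    db-r: 30+50 = 80 > 70
    worker-1: 50+50 = 100 > 90
  edge-2 sheds 160 req/s to search-2, worker-1: 80 each.
    search-2: 40+80 = 120 ≤ 130
    worker-1: 100+80 = 180 > 90
Round 2 — db-r, worker-1 crash.
  db-r sheds 80 req/s to db-m, search-2: 40 each.
    db-m: 110+40 = 150 ≤ 160
    search-2: 120+40 = 160 > 130
  worker-1 sheds 180 req/s: no online neighbours, lost.
Round 3 — search-2 crashes.
  search-2 sheds 160 req/s: no online neighbours, lost.
No further crashes.

150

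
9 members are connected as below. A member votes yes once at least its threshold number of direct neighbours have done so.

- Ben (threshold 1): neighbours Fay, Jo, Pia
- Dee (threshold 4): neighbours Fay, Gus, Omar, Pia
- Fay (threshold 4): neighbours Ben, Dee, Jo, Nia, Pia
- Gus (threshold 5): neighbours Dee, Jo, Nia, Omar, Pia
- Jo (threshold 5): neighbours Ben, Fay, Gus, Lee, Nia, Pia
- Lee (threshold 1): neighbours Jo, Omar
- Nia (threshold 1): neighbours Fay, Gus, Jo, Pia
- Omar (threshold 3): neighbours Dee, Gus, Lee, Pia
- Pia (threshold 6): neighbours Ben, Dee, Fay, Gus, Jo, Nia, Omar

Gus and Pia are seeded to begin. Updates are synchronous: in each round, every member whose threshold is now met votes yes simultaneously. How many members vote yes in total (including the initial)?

4

Round 1 — Gus, Pia vote yes (initial).
Round 2 — checking thresholds:
  Ben: 1 of 3 neighbours ≥ 1, votes yes.
  Dee: 2 of 4 neighbours < 4, holds.
  Fay: 1 of 5 neighbours < 4, holds.
  Jo: 2 of 6 neighbours < 5, holds.
  Nia: 2 of 4 neighbours ≥ 1, votes yes.
  Omar: 2 of 4 neighbours < 3, holds.
Round 3 — no new yes votes; cascade stops.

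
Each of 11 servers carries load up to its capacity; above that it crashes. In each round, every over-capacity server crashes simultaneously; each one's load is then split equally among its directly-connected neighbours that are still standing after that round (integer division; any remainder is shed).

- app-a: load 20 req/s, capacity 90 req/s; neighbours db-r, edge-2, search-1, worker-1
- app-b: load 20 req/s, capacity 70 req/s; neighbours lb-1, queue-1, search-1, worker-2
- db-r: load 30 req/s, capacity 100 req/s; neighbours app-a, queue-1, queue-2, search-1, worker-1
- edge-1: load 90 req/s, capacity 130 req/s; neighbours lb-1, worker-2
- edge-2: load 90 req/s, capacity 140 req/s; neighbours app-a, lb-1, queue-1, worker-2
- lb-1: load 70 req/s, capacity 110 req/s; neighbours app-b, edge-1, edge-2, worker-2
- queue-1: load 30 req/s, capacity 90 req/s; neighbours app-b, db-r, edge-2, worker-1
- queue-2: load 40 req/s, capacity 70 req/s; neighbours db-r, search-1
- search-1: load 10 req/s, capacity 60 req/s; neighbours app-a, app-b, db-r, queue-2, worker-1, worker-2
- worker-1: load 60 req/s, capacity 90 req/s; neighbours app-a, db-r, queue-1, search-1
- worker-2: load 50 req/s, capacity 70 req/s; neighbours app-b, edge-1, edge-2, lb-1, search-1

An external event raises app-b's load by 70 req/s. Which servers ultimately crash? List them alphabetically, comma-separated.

app-b, worker-2

Round 1 — app-b at 90 > 70. app-b crashes.
  app-b sheds 90 req/s to lb-1, queue-1, search-1, worker-2: 22 each (2 lost).
    lb-1: 70+22 = 92 ≤ 110
    queue-1: 30+22 = 52 ≤ 90
    search-1: 10+22 = 32 ≤ 60
    worker-2: 50+22 = 72 > 70
Round 2 — worker-2 crashes.
  worker-2 sheds 72 req/s to edge-1, edge-2, lb-1, search-1: 18 each.
    edge-1: 90+18 = 108 ≤ 130
    edge-2: 90+18 = 108 ≤ 140
    lb-1: 92+18 = 110 ≤ 110
    search-1: 32+18 = 50 ≤ 60
No further crashes.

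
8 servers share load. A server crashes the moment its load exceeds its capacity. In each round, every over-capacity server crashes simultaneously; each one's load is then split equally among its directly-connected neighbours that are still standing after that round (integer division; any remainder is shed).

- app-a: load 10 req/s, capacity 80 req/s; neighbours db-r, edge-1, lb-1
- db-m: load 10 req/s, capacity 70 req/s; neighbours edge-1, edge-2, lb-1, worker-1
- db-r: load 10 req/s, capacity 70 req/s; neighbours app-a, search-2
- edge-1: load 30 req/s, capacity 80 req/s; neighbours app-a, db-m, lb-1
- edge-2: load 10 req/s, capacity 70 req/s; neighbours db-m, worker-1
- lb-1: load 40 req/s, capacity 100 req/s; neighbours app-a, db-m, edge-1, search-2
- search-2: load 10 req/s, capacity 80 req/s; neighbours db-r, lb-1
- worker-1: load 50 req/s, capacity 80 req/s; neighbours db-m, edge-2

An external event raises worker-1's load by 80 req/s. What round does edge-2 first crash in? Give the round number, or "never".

2

Round 1 — worker-1 at 130 > 80. worker-1 crashes.
  worker-1 sheds 130 req/s to db-m, edge-2: 65 each.
    db-m: 10+65 = 75 > 70
    edge-2: 10+65 = 75 > 70
Round 2 — db-m, edge-2 crash.
  db-m sheds 75 req/s to edge-1, lb-1: 37 each (1 lost).
    edge-1: 30+37 = 67 ≤ 80
    lb-1: 40+37 = 77 ≤ 100
  edge-2 sheds 75 req/s: no online neighbours, lost.
No further crashes.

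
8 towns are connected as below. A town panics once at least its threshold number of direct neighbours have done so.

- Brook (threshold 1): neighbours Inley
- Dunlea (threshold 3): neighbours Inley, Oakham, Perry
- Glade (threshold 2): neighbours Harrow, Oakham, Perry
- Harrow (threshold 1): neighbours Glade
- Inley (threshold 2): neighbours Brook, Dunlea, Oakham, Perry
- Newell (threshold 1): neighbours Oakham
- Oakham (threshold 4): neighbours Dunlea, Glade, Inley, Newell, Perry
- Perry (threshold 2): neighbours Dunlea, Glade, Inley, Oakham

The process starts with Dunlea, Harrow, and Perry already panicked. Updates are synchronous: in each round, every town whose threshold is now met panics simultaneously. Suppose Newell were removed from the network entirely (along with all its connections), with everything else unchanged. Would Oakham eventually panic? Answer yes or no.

yes

With Newell removed:
Round 1 — Dunlea, Harrow, Perry panic (initial).
Round 2 — checking thresholds:
  Glade: 2 of 3 neighbours ≥ 2, panics.
  Inley: 2 of 4 neighbours ≥ 2, panics.
  Oakham: 2 of 4 neighbours < 4, holds.
Round 3 — checking thresholds:
  Brook: 1 of 1 neighbours ≥ 1, panics.
  Oakham: 4 of 4 neighbours ≥ 4, panics.
Round 4 — no new panics; cascade stops.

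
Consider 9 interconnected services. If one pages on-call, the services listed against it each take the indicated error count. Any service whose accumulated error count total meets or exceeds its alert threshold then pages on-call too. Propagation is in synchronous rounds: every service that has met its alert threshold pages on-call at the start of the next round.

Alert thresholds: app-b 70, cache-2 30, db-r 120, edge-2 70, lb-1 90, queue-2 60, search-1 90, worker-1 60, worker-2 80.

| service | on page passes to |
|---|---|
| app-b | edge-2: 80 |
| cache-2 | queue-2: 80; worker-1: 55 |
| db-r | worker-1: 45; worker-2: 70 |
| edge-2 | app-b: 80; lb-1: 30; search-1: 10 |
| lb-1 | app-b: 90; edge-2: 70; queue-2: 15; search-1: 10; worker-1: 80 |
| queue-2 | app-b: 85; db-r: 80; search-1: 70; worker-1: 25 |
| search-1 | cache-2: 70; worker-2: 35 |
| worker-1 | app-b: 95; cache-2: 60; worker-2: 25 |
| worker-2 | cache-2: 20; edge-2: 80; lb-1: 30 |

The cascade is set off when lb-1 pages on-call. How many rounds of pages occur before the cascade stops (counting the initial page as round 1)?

5

Round 1 — lb-1 pages on-call (initial).
  app-b: +90 → 90 ≥ 70
  edge-2: +70 → 70 ≥ 70
  queue-2: +15 → 15 < 60
  search-1: +10 → 10 < 90
  worker-1: +80 → 80 ≥ 60
Round 2 — app-b, edge-2, worker-1 page on-call.
  cache-2: +60 → 60 ≥ 30
  search-1: +10 → 20 < 90
  worker-2: +25 → 25 < 80
Round 3 — cache-2 pages on-call.
  queue-2: +80 → 95 ≥ 60
Round 4 — queue-2 pages on-call.
  db-r: +80 → 80 < 120
  search-1: +70 → 90 ≥ 90
Round 5 — search-1 pages on-call.
  worker-2: +35 → 60 < 80
No further pages.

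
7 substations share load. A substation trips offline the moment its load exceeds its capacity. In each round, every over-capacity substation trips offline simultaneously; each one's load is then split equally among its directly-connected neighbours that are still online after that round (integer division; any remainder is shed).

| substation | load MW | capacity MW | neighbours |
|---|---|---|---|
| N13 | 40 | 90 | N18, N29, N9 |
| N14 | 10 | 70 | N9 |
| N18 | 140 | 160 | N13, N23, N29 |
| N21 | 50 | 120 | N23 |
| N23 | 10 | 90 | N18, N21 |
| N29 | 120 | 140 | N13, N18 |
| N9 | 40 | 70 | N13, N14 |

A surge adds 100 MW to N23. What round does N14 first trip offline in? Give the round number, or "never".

Round 1 — N23 at 110 > 90. N23 trips offline.
  N23 sheds 110 MW to N18, N21: 55 each.
    N18: 140+55 = 195 > 160
    N21: 50+55 = 105 ≤ 120
Round 2 — N18 trips offline.
  N18 sheds 195 MW to N13, N29: 97 each (1 lost).
    N13: 40+97 = 137 > 90
    N29: 120+97 = 217 > 140
Round 3 — N13, N29 trip offline.
  N13 sheds 137 MW to N9: 137 each.
    N9: 40+137 = 177 > 70
  N29 sheds 217 MW: no online neighbours, lost.
Round 4 — N9 trips offline.
  N9 sheds 177 MW to N14: 177 each.
    N14: 10+177 = 187 > 70
Round 5 — N14 trips offline.
  N14 sheds 187 MW: no online neighbours, lost.
No further trips.

5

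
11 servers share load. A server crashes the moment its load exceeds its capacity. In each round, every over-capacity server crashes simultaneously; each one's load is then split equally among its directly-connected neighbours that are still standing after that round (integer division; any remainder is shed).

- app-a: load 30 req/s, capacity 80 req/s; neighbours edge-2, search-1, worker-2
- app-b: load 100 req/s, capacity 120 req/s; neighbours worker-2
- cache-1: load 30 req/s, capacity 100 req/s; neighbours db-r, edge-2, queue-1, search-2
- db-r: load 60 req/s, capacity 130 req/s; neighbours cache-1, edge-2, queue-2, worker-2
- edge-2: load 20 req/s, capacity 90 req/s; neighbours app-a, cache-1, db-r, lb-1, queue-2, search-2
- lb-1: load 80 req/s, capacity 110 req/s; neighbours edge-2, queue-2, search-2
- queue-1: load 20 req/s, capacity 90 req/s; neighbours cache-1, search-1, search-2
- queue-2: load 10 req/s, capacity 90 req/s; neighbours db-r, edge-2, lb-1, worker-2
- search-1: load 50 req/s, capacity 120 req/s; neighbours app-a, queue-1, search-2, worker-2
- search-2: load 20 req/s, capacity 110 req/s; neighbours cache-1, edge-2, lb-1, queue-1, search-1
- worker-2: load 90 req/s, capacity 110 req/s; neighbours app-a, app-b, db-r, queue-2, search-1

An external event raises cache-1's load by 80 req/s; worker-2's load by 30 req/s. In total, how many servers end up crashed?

3

Round 1 — cache-1 at 110 > 100; worker-2 at 120 > 110. cache-1, worker-2 crash.
  cache-1 sheds 110 req/s to db-r, edge-2, queue-1, search-2: 27 each (2 lost).
    db-r: 60+27 = 87 ≤ 130
    edge-2: 20+27 = 47 ≤ 90
    queue-1: 20+27 = 47 ≤ 90
    search-2: 20+27 = 47 ≤ 110
  worker-2 sheds 120 req/s to app-a, app-b, db-r, queue-2, search-1: 24 each.
    app-a: 30+24 = 54 ≤ 80
    app-b: 100+24 = 124 > 120
    db-r: 87+24 = 111 ≤ 130
    queue-2: 10+24 = 34 ≤ 90
    search-1: 50+24 = 74 ≤ 120
Round 2 — app-b crashes.
  app-b sheds 124 req/s: no online neighbours, lost.
No further crashes.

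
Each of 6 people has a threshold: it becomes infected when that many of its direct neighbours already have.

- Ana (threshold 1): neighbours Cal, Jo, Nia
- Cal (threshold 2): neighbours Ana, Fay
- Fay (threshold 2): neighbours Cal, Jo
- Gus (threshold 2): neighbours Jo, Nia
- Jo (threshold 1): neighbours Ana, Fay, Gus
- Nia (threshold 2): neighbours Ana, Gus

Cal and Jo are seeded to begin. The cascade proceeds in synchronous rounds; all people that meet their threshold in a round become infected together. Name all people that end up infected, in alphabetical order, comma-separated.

Round 1 — Cal, Jo become infected (initial).
Round 2 — checking thresholds:
  Ana: 2 of 3 neighbours ≥ 1, becomes infected.
  Fay: 2 of 2 neighbours ≥ 2, becomes infected.
  Gus: 1 of 2 neighbours < 2, not yet.
Round 3 — no new infections; cascade stops.

Ana, Cal, Fay, Jo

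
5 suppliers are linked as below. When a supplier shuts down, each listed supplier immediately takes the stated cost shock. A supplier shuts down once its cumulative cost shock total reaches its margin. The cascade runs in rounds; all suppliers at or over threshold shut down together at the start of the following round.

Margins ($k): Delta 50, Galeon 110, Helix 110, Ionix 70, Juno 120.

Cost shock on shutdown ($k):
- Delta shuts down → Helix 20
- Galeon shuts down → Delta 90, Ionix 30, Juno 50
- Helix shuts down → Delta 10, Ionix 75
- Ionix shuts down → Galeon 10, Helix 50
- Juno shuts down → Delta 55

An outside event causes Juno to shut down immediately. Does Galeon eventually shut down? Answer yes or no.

Round 1 — Juno shuts down (initial).
  Delta: +55 → 55 ≥ 50
Round 2 — Delta shuts down.
  Helix: +20 → 20 < 110
No further shutdowns.

no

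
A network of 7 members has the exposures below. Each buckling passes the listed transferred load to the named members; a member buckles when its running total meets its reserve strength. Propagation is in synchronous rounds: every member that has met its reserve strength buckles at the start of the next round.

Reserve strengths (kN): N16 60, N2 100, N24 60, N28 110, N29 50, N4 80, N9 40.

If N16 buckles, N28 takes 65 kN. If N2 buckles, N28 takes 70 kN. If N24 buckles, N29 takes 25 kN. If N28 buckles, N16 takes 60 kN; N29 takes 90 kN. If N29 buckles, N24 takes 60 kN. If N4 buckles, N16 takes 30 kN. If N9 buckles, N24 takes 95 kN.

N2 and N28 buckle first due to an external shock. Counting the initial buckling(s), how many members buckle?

5

Round 1 — N2, N28 buckle (initial).
  N16: +60 → 60 ≥ 60
  N29: +90 → 90 ≥ 50
Round 2 — N16, N29 buckle.
  N24: +60 → 60 ≥ 60
Round 3 — N24 buckles.
No further bucklings.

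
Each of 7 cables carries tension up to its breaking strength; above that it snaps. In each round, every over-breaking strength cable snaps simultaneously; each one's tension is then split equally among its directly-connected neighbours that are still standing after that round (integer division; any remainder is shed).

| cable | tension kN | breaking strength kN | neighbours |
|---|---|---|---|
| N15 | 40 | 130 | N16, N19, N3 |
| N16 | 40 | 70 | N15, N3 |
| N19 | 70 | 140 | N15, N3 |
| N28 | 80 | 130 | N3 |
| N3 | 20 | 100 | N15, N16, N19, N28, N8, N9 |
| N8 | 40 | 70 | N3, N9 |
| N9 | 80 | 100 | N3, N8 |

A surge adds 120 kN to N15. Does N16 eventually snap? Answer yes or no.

Round 1 — N15 at 160 > 130. N15 snaps.
  N15 sheds 160 kN to N16, N19, N3: 53 each (1 lost).
    N16: 40+53 = 93 > 70
    N19: 70+53 = 123 ≤ 140
    N3: 20+53 = 73 ≤ 100
Round 2 — N16 snaps.
  N16 sheds 93 kN to N3: 93 each.
    N3: 73+93 = 166 > 100
Round 3 — N3 snaps.
  N3 sheds 166 kN to N19, N28, N8, N9: 41 each (2 lost).
    N19: 123+41 = 164 > 140
    N28: 80+41 = 121 ≤ 130
    N8: 40+41 = 81 > 70
    N9: 80+41 = 121 > 100
Round 4 — N19, N8, N9 snap.
  N19 sheds 164 kN: no online neighbours, lost.
  N8 sheds 81 kN: no online neighbours, lost.
  N9 sheds 121 kN: no online neighbours, lost.
No further breaks.

yes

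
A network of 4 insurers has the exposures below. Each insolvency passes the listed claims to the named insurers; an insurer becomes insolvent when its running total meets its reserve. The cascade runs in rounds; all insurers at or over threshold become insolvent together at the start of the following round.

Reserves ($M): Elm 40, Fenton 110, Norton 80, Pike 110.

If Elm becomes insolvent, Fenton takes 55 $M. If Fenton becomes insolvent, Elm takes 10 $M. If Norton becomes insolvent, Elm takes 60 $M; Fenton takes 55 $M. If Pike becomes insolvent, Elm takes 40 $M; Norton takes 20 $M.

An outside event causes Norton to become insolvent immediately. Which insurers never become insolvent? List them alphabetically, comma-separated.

Round 1 — Norton becomes insolvent (initial).
  Elm: +60 → 60 ≥ 40
  Fenton: +55 → 55 < 110
Round 2 — Elm becomes insolvent.
  Fenton: +55 → 110 ≥ 110
Round 3 — Fenton becomes insolvent.
No further insolvencies.

Pike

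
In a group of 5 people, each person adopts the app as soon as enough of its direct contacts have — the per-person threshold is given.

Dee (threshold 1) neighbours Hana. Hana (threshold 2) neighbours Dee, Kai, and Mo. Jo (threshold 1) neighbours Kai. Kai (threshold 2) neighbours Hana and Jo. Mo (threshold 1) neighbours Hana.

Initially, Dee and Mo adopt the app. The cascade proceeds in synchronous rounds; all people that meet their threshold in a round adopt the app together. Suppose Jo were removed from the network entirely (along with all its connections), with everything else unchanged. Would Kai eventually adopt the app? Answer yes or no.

With Jo removed:
Round 1 — Dee, Mo adopt the app (initial).
Round 2 — checking thresholds:
  Hana: 2 of 3 neighbours ≥ 2, adopts the app.
Round 3 — no new adoptions; cascade stops.

no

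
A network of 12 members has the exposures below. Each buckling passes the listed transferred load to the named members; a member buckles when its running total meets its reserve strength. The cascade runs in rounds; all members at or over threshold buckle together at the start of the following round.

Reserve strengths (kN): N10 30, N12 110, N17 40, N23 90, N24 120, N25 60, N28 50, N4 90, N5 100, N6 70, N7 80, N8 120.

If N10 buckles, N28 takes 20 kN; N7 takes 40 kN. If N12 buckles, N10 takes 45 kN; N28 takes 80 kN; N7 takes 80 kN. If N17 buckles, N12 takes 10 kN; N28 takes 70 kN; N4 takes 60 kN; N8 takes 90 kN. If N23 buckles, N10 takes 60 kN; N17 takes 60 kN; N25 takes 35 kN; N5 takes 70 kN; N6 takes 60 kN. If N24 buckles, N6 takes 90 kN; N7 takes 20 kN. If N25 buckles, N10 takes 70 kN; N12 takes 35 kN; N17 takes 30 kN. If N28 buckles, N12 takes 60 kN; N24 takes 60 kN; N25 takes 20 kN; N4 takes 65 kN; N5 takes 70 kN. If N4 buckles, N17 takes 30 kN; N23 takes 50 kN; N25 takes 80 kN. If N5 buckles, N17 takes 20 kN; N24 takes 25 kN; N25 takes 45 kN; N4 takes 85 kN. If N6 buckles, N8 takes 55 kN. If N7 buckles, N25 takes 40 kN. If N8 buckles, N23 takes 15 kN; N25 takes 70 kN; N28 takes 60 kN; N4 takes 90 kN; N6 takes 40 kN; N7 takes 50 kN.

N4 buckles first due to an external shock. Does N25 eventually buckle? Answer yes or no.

Round 1 — N4 buckles (initial).
  N17: +30 → 30 < 40
  N23: +50 → 50 < 90
  N25: +80 → 80 ≥ 60
Round 2 — N25 buckles.
  N10: +70 → 70 ≥ 30
  N12: +35 → 35 < 110
  N17: +30 → 60 ≥ 40
Round 3 — N10, N17 buckle.
  N12: +10 → 45 < 110
  N28: +20+70 → 90 ≥ 50
  N7: +40 → 40 < 80
  N8: +90 → 90 < 120
Round 4 — N28 buckles.
  N12: +60 → 105 < 110
  N24: +60 → 60 < 120
  N5: +70 → 70 < 100
No further bucklings.

yes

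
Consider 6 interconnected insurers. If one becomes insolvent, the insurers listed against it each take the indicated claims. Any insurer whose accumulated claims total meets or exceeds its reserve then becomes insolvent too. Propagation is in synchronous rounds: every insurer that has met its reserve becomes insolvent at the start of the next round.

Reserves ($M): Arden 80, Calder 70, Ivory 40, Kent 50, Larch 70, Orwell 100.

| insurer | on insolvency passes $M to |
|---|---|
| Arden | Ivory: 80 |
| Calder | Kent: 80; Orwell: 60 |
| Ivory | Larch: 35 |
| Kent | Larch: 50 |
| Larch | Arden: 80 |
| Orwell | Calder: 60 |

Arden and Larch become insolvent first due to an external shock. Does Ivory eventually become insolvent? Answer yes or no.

Round 1 — Arden, Larch become insolvent (initial).
  Ivory: +80 → 80 ≥ 40
Round 2 — Ivory becomes insolvent.
No further insolvencies.

yes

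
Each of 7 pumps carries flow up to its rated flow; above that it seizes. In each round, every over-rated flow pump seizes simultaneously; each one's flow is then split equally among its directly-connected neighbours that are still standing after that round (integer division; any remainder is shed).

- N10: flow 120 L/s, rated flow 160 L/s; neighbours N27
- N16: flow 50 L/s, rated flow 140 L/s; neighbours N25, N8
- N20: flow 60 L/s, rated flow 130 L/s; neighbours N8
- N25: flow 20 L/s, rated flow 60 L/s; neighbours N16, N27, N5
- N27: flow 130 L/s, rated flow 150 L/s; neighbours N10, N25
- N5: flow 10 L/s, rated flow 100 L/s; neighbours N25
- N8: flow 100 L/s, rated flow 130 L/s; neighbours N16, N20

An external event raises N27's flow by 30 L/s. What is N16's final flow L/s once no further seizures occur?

100

Round 1 — N27 at 160 > 150. N27 seizes.
  N27 sheds 160 L/s to N10, N25: 80 each.
    N10: 120+80 = 200 > 160
    N25: 20+80 = 100 > 60
Round 2 — N10, N25 seize.
  N10 sheds 200 L/s: no online neighbours, lost.
  N25 sheds 100 L/s to N16, N5: 50 each.
    N16: 50+50 = 100 ≤ 140
    N5: 10+50 = 60 ≤ 100
No further seizures.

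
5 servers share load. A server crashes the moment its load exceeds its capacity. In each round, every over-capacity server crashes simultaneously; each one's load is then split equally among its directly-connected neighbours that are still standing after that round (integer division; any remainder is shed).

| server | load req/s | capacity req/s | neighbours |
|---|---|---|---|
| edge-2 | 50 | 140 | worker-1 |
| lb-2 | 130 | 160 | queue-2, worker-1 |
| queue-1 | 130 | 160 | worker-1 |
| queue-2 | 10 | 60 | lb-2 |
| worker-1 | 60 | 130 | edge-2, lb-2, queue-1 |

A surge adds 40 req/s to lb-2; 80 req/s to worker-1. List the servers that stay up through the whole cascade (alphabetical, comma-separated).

Round 1 — lb-2 at 170 > 160; worker-1 at 140 > 130. lb-2, worker-1 crash.
  lb-2 sheds 170 req/s to queue-2: 170 each.
    queue-2: 10+170 = 180 > 60
  worker-1 sheds 140 req/s to edge-2, queue-1: 70 each.
    edge-2: 50+70 = 120 ≤ 140
    queue-1: 130+70 = 200 > 160
Round 2 — queue-1, queue-2 crash.
  queue-1 sheds 200 req/s: no online neighbours, lost.
  queue-2 sheds 180 req/s: no online neighbours, lost.
No further crashes.

edge-2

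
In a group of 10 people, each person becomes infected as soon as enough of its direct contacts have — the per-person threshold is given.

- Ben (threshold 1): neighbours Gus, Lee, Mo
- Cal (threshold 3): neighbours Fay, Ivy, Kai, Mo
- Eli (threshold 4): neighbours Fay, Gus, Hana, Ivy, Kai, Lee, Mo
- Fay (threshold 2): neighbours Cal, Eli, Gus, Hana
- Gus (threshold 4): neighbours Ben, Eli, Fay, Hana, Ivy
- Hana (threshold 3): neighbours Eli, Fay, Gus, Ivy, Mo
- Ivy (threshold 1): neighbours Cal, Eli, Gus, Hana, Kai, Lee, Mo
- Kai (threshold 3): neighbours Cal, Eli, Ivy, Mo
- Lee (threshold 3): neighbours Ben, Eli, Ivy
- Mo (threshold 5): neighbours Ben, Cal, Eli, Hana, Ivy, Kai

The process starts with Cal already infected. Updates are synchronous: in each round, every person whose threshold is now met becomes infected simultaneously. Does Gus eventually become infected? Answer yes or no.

Round 1 — Cal becomes infected (initial).
Round 2 — checking thresholds:
  Fay: 1 of 4 neighbours < 2, not yet.
  Ivy: 1 of 7 neighbours ≥ 1, becomes infected.
  Kai: 1 of 4 neighbours < 3, not yet.
  Mo: 1 of 6 neighbours < 5, not yet.
Round 3 — no new infections; cascade stops.

no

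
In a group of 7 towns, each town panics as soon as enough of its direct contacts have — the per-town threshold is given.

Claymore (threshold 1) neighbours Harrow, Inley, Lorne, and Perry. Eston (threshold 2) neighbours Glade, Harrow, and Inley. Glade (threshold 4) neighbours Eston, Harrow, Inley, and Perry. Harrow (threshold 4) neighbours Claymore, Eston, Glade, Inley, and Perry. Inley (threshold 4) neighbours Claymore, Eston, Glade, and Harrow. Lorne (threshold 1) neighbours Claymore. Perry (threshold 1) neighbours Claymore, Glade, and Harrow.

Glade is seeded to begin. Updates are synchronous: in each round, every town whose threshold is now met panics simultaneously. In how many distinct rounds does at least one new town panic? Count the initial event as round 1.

4

Round 1 — Glade panics (initial).
Round 2 — checking thresholds:
  Eston: 1 of 3 neighbours < 2, holds.
  Harrow: 1 of 5 neighbours < 4, holds.
  Inley: 1 of 4 neighbours < 4, holds.
  Perry: 1 of 3 neighbours ≥ 1, panics.
Round 3 — checking thresholds:
  Claymore: 1 of 4 neighbours ≥ 1, panics.
  Eston: 1 of 3 neighbours < 2, holds.
  Harrow: 2 of 5 neighbours < 4, holds.
  Inley: 1 of 4 neighbours < 4, holds.
Round 4 — checking thresholds:
  Eston: 1 of 3 neighbours < 2, holds.
  Harrow: 3 of 5 neighbours < 4, holds.
  Inley: 2 of 4 neighbours < 4, holds.
  Lorne: 1 of 1 neighbours ≥ 1, panics.
Round 5 — no new panics; cascade stops.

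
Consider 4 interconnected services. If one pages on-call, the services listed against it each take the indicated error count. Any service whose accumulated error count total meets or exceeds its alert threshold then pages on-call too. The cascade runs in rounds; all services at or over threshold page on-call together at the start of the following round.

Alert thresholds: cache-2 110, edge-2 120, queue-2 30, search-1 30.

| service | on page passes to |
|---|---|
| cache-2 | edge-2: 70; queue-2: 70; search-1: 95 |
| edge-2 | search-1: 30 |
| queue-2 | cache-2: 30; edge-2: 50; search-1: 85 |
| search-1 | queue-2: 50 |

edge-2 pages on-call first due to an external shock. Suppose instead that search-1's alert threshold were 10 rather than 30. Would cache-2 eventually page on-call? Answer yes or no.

With search-1's alert threshold at 10:
Round 1 — edge-2 pages on-call (initial).
  search-1: +30 → 30 ≥ 10
Round 2 — search-1 pages on-call.
  queue-2: +50 → 50 ≥ 30
Round 3 — queue-2 pages on-call.
  cache-2: +30 → 30 < 110
No further pages.

no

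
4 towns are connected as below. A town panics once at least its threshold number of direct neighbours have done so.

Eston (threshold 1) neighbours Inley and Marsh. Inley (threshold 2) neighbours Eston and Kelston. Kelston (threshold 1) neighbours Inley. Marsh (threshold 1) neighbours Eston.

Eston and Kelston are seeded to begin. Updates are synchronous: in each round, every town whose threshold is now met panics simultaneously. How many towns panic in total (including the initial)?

4

Round 1 — Eston, Kelston panic (initial).
Round 2 — checking thresholds:
  Inley: 2 of 2 neighbours ≥ 2, panics.
  Marsh: 1 of 1 neighbours ≥ 1, panics.
Round 3 — no new panics; cascade stops.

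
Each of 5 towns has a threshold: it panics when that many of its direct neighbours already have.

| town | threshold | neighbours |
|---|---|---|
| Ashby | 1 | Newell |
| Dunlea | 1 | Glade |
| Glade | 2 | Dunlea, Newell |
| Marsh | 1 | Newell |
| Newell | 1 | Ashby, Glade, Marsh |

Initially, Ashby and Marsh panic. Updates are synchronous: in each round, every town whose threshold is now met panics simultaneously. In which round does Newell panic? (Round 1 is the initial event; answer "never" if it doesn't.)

Round 1 — Ashby, Marsh panic (initial).
Round 2 — checking thresholds:
  Newell: 2 of 3 neighbours ≥ 1, panics.
Round 3 — no new panics; cascade stops.

2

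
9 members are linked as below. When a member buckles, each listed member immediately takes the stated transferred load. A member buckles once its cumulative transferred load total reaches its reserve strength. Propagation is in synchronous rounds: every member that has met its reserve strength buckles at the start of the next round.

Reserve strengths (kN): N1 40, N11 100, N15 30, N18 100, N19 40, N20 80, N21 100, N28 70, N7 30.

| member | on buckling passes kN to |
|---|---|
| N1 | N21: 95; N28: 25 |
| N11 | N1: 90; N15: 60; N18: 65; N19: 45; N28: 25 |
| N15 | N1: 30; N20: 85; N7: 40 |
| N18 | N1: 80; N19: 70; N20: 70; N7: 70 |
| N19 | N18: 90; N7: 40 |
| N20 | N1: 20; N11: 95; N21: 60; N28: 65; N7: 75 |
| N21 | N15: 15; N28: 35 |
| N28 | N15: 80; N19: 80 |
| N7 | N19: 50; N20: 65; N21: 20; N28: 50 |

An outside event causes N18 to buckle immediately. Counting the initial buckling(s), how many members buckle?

8

Round 1 — N18 buckles (initial).
  N1: +80 → 80 ≥ 40
  N19: +70 → 70 ≥ 40
  N20: +70 → 70 < 80
  N7: +70 → 70 ≥ 30
Round 2 — N1, N19, N7 buckle.
  N20: +65 → 135 ≥ 80
  N21: +95+20 → 115 ≥ 100
  N28: +25+50 → 75 ≥ 70
Round 3 — N20, N21, N28 buckle.
  N11: +95 → 95 < 100
  N15: +15+80 → 95 ≥ 30
Round 4 — N15 buckles.
No further bucklings.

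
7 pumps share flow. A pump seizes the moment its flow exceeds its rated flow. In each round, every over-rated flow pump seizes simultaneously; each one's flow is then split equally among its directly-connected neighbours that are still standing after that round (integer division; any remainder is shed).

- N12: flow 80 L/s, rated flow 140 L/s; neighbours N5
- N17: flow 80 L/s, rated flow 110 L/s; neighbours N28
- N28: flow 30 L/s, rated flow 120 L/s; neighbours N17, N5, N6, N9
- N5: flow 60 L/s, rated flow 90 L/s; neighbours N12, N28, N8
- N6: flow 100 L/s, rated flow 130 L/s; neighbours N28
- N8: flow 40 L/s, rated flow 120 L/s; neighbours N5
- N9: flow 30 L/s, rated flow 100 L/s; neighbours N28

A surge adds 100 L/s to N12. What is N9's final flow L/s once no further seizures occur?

Round 1 — N12 at 180 > 140. N12 seizes.
  N12 sheds 180 L/s to N5: 180 each.
    N5: 60+180 = 240 > 90
Round 2 — N5 seizes.
  N5 sheds 240 L/s to N28, N8: 120 each.
    N28: 30+120 = 150 > 120
    N8: 40+120 = 160 > 120
Round 3 — N28, N8 seize.
  N28 sheds 150 L/s to N17, N6, N9: 50 each.
    N17: 80+50 = 130 > 110
    N6: 100+50 = 150 > 130
    N9: 30+50 = 80 ≤ 100
  N8 sheds 160 L/s: no online neighbours, lost.
Round 4 — N17, N6 seize.
  N17 sheds 130 L/s: no online neighbours, lost.
  N6 sheds 150 L/s: no online neighbours, lost.
No further seizures.

80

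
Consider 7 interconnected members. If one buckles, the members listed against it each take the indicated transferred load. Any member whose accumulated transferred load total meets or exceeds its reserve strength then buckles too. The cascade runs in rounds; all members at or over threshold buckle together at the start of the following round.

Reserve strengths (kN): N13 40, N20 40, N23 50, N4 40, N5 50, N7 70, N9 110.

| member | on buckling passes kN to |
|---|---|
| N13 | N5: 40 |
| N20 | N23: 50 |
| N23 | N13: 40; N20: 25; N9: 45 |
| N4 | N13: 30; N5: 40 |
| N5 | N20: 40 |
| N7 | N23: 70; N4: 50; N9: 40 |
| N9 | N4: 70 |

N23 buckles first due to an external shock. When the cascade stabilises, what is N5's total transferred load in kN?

Round 1 — N23 buckles (initial).
  N13: +40 → 40 ≥ 40
  N20: +25 → 25 < 40
  N9: +45 → 45 < 110
Round 2 — N13 buckles.
  N5: +40 → 40 < 50
No further bucklings.

40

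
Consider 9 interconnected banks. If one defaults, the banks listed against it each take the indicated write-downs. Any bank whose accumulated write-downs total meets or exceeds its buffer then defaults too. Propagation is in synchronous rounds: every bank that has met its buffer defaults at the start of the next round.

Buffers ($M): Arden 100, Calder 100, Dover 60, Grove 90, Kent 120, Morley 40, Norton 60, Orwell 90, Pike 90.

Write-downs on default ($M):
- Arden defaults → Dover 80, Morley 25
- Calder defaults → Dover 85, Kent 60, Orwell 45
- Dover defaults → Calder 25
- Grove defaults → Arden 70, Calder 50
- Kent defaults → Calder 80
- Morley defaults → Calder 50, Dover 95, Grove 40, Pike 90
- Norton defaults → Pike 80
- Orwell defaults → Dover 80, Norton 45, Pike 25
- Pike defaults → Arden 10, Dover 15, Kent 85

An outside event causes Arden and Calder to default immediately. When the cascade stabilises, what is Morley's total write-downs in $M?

Round 1 — Arden, Calder default (initial).
  Dover: +80+85 → 165 ≥ 60
  Kent: +60 → 60 < 120
  Morley: +25 → 25 < 40
  Orwell: +45 → 45 < 90
Round 2 — Dover defaults.
No further defaults.

25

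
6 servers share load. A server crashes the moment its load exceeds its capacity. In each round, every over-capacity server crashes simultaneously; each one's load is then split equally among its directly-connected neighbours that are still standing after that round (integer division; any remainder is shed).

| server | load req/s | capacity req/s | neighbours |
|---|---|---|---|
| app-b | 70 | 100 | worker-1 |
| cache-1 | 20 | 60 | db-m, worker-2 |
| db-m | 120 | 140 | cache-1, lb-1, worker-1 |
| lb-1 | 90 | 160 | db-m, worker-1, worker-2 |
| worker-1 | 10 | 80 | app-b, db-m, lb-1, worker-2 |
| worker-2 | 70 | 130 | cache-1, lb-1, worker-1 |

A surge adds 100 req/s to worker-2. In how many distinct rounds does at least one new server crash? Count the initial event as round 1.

Round 1 — worker-2 at 170 > 130. worker-2 crashes.
  worker-2 sheds 170 req/s to cache-1, lb-1, worker-1: 56 each (2 lost).
    cache-1: 20+56 = 76 > 60
    lb-1: 90+56 = 146 ≤ 160
    worker-1: 10+56 = 66 ≤ 80
Round 2 — cache-1 crashes.
  cache-1 sheds 76 req/s to db-m: 76 each.
    db-m: 120+76 = 196 > 140
Round 3 — db-m crashes.
  db-m sheds 196 req/s to lb-1, worker-1: 98 each.
    lb-1: 146+98 = 244 > 160
    worker-1: 66+98 = 164 > 80
Round 4 — lb-1, worker-1 crash.
  lb-1 sheds 244 req/s: no online neighbours, lost.
  worker-1 sheds 164 req/s to app-b: 164 each.
    app-b: 70+164 = 234 > 100
Round 5 — app-b crashes.
  app-b sheds 234 req/s: no online neighbours, lost.
No further crashes.

5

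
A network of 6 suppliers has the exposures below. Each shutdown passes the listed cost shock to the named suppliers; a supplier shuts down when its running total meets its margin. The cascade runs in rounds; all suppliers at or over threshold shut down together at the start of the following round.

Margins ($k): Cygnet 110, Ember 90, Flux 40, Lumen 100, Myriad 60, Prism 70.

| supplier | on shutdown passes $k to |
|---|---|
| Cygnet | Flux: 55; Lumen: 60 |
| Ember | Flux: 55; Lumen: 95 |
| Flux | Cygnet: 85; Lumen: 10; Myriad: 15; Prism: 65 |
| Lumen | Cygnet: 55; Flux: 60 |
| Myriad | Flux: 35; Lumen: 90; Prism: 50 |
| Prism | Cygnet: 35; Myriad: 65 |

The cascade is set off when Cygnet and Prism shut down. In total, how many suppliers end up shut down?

Round 1 — Cygnet, Prism shut down (initial).
  Flux: +55 → 55 ≥ 40
  Lumen: +60 → 60 < 100
  Myriad: +65 → 65 ≥ 60
Round 2 — Flux, Myriad shut down.
  Lumen: +10+90 → 160 ≥ 100
Round 3 — Lumen shuts down.
No further shutdowns.

5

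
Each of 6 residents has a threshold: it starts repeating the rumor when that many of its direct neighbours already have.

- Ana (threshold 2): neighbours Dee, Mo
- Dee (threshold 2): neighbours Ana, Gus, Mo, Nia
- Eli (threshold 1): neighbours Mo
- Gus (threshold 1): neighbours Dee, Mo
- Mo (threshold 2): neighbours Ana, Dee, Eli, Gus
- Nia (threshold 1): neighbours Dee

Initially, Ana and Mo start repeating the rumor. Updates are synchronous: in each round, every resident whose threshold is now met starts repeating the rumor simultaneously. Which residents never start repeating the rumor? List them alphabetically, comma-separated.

Round 1 — Ana, Mo start repeating the rumor (initial).
Round 2 — checking thresholds:
  Dee: 2 of 4 neighbours ≥ 2, starts repeating the rumor.
  Eli: 1 of 1 neighbours ≥ 1, starts repeating the rumor.
  Gus: 1 of 2 neighbours ≥ 1, starts repeating the rumor.
Round 3 — checking thresholds:
  Nia: 1 of 1 neighbours ≥ 1, starts repeating the rumor.
Round 4 — no new spreads; cascade stops.

none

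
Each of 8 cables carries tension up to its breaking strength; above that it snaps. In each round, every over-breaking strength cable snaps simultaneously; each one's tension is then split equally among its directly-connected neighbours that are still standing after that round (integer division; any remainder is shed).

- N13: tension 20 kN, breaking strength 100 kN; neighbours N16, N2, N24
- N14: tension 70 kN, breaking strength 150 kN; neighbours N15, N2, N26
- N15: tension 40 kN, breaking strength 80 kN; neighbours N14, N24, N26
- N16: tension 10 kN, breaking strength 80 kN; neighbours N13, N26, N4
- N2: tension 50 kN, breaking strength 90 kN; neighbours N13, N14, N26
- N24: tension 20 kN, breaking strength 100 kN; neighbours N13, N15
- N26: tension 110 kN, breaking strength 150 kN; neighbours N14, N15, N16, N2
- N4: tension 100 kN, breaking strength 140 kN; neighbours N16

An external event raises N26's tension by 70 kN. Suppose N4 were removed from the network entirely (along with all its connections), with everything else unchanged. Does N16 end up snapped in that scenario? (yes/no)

With N4 removed:
Round 1 — N26 at 180 > 150. N26 snaps.
  N26 sheds 180 kN to N14, N15, N16, N2: 45 each.
    N14: 70+45 = 115 ≤ 150
    N15: 40+45 = 85 > 80
    N16: 10+45 = 55 ≤ 80
    N2: 50+45 = 95 > 90
Round 2 — N15, N2 snap.
  N15 sheds 85 kN to N14, N24: 42 each (1 lost).
    N14: 115+42 = 157 > 150
    N24: 20+42 = 62 ≤ 100
  N2 sheds 95 kN to N13, N14: 47 each (1 lost).
    N13: 20+47 = 67 ≤ 100
    N14: 157+47 = 204 > 150
Round 3 — N14 snaps.
  N14 sheds 204 kN: no online neighbours, lost.
No further breaks.

no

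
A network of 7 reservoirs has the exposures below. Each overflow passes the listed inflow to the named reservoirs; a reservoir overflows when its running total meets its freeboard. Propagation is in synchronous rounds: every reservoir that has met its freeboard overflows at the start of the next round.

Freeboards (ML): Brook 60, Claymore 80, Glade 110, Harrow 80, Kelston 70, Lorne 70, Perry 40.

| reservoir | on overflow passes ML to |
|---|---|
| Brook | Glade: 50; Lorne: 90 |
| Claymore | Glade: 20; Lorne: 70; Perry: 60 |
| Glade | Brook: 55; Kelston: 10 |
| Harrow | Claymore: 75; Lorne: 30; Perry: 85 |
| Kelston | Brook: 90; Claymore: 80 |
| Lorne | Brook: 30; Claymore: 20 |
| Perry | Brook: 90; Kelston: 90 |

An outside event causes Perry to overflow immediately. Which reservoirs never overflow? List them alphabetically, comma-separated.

Glade, Harrow

Round 1 — Perry overflows (initial).
  Brook: +90 → 90 ≥ 60
  Kelston: +90 → 90 ≥ 70
Round 2 — Brook, Kelston overflow.
  Claymore: +80 → 80 ≥ 80
  Glade: +50 → 50 < 110
  Lorne: +90 → 90 ≥ 70
Round 3 — Claymore, Lorne overflow.
  Glade: +20 → 70 < 110
No further overflows.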